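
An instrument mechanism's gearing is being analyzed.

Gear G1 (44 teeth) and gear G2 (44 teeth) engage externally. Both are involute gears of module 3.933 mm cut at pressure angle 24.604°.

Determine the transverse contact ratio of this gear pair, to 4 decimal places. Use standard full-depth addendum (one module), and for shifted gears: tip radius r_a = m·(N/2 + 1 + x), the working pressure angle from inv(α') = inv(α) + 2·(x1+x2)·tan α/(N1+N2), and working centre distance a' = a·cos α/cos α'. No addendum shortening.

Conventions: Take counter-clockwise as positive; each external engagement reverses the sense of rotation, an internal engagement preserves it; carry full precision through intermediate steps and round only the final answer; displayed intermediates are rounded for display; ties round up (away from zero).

single-mesh involute tooth geometry (44T engaging 44T at module 3.933)
base radii: r_b1 = 78.670049, r_b2 = 78.670049
tip radii: r_a1 = 90.459000, r_a2 = 90.459000
no profile shift: α' = α, a' = a
action lengths: √(r_a1²−r_b1²) = 44.652594, √(r_a2²−r_b2²) = 44.652594
base pitch p_b = π·m·cos α = 11.234057
CR = (44.652594 + 44.652594 − 173.052000·sin 24.60400°)/11.234057 = 1.536042
contact ratio ≈ 1.5360

1.5360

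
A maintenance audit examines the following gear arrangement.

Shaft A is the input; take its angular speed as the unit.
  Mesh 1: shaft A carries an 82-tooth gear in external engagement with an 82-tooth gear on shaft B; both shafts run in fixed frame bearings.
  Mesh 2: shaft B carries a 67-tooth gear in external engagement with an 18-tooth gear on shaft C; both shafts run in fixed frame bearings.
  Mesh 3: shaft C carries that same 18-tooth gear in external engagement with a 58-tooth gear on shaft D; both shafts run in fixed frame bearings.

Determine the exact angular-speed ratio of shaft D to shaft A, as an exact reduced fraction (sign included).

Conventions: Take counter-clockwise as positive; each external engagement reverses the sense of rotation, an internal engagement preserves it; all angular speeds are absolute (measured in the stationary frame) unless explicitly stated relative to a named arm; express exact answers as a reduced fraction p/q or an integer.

-67/58

class = fixed-axis compound train [3 meshes; 3 ratios multiply, 3 sense flips]
mesh 1 [82T→82T]: running ratio 1, sense −
mesh 2 [67T→18T]: running ratio 67/18, sense +
mesh 3 [18T→58T]: running ratio 67/58, sense −
ω_out/ω_in = -67/58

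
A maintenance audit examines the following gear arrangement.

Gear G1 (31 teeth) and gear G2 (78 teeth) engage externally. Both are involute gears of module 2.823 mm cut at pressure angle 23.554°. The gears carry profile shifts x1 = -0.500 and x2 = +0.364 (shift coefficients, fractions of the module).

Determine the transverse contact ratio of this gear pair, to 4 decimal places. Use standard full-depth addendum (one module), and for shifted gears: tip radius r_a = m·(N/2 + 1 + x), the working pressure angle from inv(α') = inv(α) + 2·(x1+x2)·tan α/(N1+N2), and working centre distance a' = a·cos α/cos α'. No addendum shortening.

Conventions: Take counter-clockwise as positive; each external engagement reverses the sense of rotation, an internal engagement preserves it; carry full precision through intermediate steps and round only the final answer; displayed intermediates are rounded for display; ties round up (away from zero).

1.6185

recognized (one external pair, fixed centres): single-mesh tooth geometry, m = 2.823, N1 = 31, N2 = 78
base radii: r_b1 = 40.110877, r_b2 = 100.924142
tip radii: r_a1 = 45.168000, r_a2 = 113.947572
inv(α') = inv(23.554°) + 2·(-0.500+0.364)·tan α/(31+78) = 0.02375081  ⇒  α' = 23.22077°
a' = a·cos α / cos α' = 153.8535·cos 23.554°/cos 23.22077° = 153.467000
action lengths: √(r_a1²−r_b1²) = 20.766939, √(r_a2²−r_b2²) = 52.899590
base pitch p_b = π·m·cos α = 8.129809
CR = (20.766939 + 52.899590 − 153.467000·sin 23.22077°)/8.129809 = 1.618528
contact ratio ≈ 1.6185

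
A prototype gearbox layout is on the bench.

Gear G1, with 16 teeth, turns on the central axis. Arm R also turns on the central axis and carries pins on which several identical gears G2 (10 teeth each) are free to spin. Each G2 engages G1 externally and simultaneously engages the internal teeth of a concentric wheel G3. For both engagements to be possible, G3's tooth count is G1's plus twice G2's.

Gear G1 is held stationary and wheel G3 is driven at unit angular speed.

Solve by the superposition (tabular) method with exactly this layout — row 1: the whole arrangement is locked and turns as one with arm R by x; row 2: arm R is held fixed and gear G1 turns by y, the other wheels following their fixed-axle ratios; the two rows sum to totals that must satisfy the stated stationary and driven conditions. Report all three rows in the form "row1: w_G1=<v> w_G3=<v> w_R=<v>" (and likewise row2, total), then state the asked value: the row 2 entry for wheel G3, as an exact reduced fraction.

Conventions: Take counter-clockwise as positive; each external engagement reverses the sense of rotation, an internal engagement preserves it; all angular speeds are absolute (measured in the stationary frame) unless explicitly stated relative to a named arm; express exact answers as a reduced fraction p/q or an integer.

row1: w_G1=9/13 w_G3=9/13 w_R=9/13
row2: w_G1=-9/13 w_G3=4/13 w_R=0
total: w_G1=0 w_G3=1 w_R=9/13
asked value: 4/13

recognized (axles ride arm R): planetary set, 16/10/36 teeth
row 1: whole set turns with the arm by x
row 2 (arm held, sun turns y): ω_ring = −(16/36)·y, ω_arm = 0
boundary: total ω_sun = x + y = 0 and total ω_ring = x − (16/36)·y = 1  ⇒  y = -9/13, x = 9/13
row 2 ring = −(16/36)·(-9/13) = 4/13
totals (row 1 + row 2): sun 9/13 + (-9/13) = 0, ring 9/13 + 4/13 = 1, arm 9/13 + 0 = 9/13
asked cell (row2, ring) = 4/13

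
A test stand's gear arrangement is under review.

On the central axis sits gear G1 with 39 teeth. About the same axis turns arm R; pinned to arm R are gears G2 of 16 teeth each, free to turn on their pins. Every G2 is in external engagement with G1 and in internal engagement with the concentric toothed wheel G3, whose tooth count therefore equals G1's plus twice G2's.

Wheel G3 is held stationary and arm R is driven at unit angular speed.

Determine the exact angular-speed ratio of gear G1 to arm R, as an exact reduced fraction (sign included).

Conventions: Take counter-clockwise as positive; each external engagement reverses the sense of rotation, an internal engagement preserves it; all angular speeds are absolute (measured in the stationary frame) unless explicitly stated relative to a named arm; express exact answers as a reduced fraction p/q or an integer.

class = planetary set [G3 = 39+2·16 = 71; Willis about the carrier]
ring teeth: 39 + 2·16 = 71
39(ω_sun−ω_arm) = −71(ω_ring−ω_arm),  ω_ring = 0, ω_arm = 1
ω_sun = 1 − (71/39)(0−1) = 110/39
ω_out/ω_in = 110/39

110/39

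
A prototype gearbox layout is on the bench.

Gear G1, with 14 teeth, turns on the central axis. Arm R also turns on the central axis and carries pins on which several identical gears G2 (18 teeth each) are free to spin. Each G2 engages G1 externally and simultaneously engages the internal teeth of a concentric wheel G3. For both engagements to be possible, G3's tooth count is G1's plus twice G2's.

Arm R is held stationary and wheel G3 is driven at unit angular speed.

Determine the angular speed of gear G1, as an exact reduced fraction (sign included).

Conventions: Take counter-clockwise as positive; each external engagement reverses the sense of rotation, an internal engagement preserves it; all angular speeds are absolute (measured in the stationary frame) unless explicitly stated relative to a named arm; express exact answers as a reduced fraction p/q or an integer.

-25/7

recognized (axles ride arm R): planetary set, 14/18/50 teeth
ring teeth: 14 + 2·18 = 50
14(ω_sun−ω_arm) = −50(ω_ring−ω_arm),  ω_arm = 0, ω_ring = 1
ω_sun = 0 − (50/14)(1−0) = -25/7
exact speed ratio = -25/7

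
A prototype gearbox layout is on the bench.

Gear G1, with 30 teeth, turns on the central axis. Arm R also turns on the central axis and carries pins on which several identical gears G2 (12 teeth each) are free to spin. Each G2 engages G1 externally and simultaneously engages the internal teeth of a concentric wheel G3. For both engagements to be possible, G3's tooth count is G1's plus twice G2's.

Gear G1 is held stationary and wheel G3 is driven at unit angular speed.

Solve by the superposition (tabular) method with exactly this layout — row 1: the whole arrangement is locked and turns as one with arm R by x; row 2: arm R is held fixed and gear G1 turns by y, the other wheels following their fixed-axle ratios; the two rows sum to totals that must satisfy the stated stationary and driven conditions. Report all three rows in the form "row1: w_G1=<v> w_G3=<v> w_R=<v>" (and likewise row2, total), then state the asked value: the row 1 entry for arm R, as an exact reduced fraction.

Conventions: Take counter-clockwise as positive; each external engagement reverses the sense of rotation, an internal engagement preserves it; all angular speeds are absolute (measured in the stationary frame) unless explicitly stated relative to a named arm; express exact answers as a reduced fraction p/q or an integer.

row1: w_G1=9/14 w_G3=9/14 w_R=9/14
row2: w_G1=-9/14 w_G3=5/14 w_R=0
total: w_G1=0 w_G3=1 w_R=9/14
asked value: 9/14

class = planetary set [G3 = 30+2·12 = 54; Willis about the carrier]
row 1 — lock + rotate with arm: ω_sun = ω_ring = ω_arm = x
row 2 — arm fixed, fixed-axis ratios: sun y, ring −(30/54)·y, arm 0
boundary: total ω_sun = x + y = 0 and total ω_ring = x − (30/54)·y = 1  ⇒  y = -9/14, x = 9/14
row 2 ring = −(30/54)·(-9/14) = 5/14
totals (row 1 + row 2): sun 9/14 + (-9/14) = 0, ring 9/14 + 5/14 = 1, arm 9/14 + 0 = 9/14
asked cell (row1, arm) = 9/14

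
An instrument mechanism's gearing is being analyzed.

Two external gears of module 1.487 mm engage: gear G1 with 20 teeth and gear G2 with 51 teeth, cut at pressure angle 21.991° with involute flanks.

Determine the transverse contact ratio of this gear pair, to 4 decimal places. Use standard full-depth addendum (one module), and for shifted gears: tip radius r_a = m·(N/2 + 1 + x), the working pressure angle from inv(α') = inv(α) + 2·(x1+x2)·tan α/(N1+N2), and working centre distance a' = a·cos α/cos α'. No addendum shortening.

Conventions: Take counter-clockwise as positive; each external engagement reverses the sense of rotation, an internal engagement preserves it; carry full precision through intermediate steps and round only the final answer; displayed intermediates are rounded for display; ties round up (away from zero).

1.5758

topology: single-mesh involute geometry — m = 1.487, 20T/51T pair
base radii: r_b1 = 13.788099, r_b2 = 35.159652
tip radii: r_a1 = 16.357000, r_a2 = 39.405500
no profile shift: α' = α, a' = a
action lengths: √(r_a1²−r_b1²) = 8.799988, √(r_a2²−r_b2²) = 17.793041
base pitch p_b = π·m·cos α = 4.331659
CR = (8.799988 + 17.793041 − 52.788500·sin 21.99100°)/4.331659 = 1.575793
contact ratio ≈ 1.5758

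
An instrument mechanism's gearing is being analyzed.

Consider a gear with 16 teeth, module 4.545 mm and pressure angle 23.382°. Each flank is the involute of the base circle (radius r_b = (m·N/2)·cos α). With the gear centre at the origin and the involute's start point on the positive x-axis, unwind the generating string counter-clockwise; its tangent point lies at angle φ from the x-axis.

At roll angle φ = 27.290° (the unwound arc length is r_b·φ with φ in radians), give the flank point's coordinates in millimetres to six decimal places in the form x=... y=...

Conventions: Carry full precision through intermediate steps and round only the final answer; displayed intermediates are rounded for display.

x=36.947736 y=1.175023

recognized (one wheel, involute flank): single-mesh tooth geometry, m = 4.545, N = 16
pitch radius r_p = m·N/2 = 4.545·16/2 = 36.360000
base radius r_b = r_p·cos α = 36.360000·cos 23.382° = 33.374093
roll angle φ = 27.290° = 0.47630035 rad
x = r_b·(cos φ + φ·sin φ) = 36.947736
y = r_b·(sin φ − φ·cos φ) = 1.175023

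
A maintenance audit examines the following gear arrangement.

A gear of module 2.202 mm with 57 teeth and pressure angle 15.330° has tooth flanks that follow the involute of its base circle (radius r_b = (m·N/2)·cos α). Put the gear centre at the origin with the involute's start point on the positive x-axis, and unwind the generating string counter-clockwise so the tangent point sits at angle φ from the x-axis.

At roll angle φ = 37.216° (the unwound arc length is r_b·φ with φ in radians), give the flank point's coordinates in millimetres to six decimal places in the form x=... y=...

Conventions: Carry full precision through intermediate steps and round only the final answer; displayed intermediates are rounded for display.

x=71.976283 y=5.298989

single-mesh involute tooth geometry (57T wheel at module 2.202)
pitch radius r_p = m·N/2 = 2.202·57/2 = 62.757000
base radius r_b = r_p·cos α = 62.757000·cos 15.330° = 60.524051
roll angle φ = 37.216° = 0.64954173 rad
x = r_b·(cos φ + φ·sin φ) = 71.976283
y = r_b·(sin φ − φ·cos φ) = 5.298989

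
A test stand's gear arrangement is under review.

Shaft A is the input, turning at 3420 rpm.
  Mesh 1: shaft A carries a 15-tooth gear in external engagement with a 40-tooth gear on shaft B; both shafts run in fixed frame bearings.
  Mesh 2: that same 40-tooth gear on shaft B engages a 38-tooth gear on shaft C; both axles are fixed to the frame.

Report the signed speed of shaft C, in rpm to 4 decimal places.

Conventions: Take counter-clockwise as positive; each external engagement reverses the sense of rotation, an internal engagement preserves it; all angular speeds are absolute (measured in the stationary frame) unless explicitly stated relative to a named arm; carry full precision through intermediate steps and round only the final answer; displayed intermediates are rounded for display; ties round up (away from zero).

+1350.0000 rpm

2-mesh fixed-axis compound train (all bearings frame-fixed)
mesh 1 [15T→40T]: ω = 3420.0000×15/40 = 1282.5000 rpm, sense flips to −
mesh 2 [40T→38T]: ω = 1282.5000×40/38 = 1350.0000 rpm, sense flips to +
signed output speed = +1350.0000 rpm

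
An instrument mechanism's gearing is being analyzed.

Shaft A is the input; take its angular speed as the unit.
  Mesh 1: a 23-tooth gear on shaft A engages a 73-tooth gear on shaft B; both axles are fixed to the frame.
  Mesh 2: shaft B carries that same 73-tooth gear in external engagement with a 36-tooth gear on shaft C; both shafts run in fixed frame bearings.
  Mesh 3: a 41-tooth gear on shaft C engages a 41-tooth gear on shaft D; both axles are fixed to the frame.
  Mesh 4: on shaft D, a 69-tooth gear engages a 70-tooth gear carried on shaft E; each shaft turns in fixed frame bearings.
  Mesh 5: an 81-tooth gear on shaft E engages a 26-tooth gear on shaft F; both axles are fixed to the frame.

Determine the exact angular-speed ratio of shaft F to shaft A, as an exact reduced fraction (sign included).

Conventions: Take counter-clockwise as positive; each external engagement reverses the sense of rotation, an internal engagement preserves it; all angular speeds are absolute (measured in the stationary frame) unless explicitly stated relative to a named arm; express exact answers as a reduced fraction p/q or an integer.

-14283/7280

class = fixed-axis compound train [5 meshes; 5 ratios multiply, 5 sense flips]
mesh 1 [23T→73T]: running ratio 23/73, sense −
mesh 2 [73T→36T]: running ratio 23/36, sense +
mesh 3 [41T→41T]: running ratio 23/36, sense −
mesh 4 [69T→70T]: running ratio 529/840, sense +
mesh 5 [81T→26T]: running ratio 14283/7280, sense −
ω_out/ω_in = -14283/7280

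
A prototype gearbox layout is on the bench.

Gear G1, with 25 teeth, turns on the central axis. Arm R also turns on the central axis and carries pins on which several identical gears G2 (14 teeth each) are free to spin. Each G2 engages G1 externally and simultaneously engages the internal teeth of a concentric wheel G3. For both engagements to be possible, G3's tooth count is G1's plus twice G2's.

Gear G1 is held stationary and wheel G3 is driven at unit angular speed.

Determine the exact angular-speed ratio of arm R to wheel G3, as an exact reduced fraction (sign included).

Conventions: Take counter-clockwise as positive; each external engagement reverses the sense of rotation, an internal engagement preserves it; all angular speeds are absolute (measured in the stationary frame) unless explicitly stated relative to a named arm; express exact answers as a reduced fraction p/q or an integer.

planetary set (25T centre, 14T on arm, 53T internal) — Willis relation
ring teeth: 25 + 2·14 = 53
25(ω_sun−ω_arm) = −53(ω_ring−ω_arm),  ω_sun = 0, ω_ring = 1
25(0−ω_arm) = −53(1−ω_arm)  ⇒  78·ω_arm = 53  ⇒  ω_arm = 53/78
ω_out/ω_in = 53/78

53/78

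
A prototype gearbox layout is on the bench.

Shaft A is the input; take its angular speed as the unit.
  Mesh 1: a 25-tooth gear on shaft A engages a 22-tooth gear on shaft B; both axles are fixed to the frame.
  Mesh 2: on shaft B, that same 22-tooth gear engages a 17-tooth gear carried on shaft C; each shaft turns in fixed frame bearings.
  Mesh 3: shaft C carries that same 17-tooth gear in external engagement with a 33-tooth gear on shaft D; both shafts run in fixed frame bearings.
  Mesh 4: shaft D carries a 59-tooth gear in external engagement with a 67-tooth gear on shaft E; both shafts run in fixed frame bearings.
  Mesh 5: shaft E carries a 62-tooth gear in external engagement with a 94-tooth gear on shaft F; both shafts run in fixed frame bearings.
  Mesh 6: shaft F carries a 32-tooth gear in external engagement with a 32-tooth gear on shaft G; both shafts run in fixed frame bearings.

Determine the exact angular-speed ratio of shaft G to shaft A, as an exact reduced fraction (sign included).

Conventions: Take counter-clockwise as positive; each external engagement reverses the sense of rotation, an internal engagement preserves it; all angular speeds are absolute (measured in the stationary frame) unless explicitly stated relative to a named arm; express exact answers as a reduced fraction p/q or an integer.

class = fixed-axis compound train [6 meshes; 6 ratios multiply, 6 sense flips]
mesh 1 [25T→22T]: running ratio 25/22, sense −
mesh 2 [22T→17T]: running ratio 25/17, sense +
mesh 3 [17T→33T]: running ratio 25/33, sense −
mesh 4 [59T→67T]: running ratio 1475/2211, sense +
mesh 5 [62T→94T]: running ratio 45725/103917, sense −
mesh 6 [32T→32T]: running ratio 45725/103917, sense +
ω_out/ω_in = 45725/103917

45725/103917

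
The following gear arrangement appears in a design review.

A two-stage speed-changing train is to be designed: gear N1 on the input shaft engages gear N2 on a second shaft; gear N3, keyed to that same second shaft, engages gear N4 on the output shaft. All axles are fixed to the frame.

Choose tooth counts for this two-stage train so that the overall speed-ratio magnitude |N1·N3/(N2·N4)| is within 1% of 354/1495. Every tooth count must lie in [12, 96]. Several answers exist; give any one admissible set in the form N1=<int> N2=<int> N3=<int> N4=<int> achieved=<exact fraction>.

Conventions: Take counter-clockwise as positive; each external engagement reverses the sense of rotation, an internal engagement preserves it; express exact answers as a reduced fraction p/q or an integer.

N1=12 N2=46 N3=59 N4=65 achieved=354/1495

class = fixed-axis compound train [2-stage, 354/1495 wanted]
target = 354/1495 in lowest terms: an exact hit needs N1·N3 = k·354 and N2·N4 = k·1495 for one integer k, every count in [12, 96]; additionally prefer no 1:1 stage (N1 ≠ N2, N3 ≠ N4)
k = 1: no 1:1-free in-range split of k·354 and k·1495 into factor pairs; take k = 2
k = 2: N1·N3 = 708 = 12·59, N2·N4 = 2990 = 46·65
achieved = 12·59/(46·65) = 354/1495; |achieved − target| = 0 ≤ 177/74750 ✓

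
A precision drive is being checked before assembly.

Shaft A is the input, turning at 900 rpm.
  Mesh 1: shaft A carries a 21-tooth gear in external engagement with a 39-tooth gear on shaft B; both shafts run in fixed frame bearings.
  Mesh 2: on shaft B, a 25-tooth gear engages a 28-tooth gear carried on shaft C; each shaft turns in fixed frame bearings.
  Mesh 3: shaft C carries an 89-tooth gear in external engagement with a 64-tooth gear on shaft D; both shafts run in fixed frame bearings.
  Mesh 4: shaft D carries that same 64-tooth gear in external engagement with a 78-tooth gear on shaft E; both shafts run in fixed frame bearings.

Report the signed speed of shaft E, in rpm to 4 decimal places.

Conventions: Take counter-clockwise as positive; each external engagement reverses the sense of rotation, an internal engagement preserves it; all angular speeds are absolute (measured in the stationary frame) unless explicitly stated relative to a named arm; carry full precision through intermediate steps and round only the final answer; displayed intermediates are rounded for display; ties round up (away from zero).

recognized (5 fixed axles, 4 meshes): fixed-axis compound train
mesh 1 [21T→39T]: ω = 900.0000×21/39 = 484.6154 rpm, sense flips to −
mesh 2 [25T→28T]: ω = 484.6154×25/28 = 432.6923 rpm, sense flips to +
mesh 3 [89T→64T]: ω = 432.6923×89/64 = 601.7127 rpm, sense flips to −
mesh 4 [64T→78T]: ω = 601.7127×64/78 = 493.7130 rpm, sense flips to +
signed output speed = +493.7130 rpm

+493.7130 rpm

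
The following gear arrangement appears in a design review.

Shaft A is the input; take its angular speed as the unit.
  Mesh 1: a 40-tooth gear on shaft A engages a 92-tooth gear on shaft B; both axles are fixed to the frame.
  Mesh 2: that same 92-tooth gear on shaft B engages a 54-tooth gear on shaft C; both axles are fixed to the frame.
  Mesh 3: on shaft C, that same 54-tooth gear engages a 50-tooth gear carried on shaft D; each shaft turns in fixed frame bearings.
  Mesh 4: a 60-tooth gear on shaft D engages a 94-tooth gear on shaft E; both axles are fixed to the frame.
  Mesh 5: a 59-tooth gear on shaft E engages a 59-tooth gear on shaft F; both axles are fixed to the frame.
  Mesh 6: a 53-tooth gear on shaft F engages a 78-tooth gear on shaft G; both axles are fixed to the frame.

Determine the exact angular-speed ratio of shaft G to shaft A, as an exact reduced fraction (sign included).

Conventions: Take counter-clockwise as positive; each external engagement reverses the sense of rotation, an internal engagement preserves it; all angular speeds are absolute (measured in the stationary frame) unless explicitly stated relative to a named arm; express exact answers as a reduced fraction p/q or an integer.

212/611

class = fixed-axis compound train [6 meshes; 6 ratios multiply, 6 sense flips]
mesh 1 [40T→92T]: running ratio 10/23, sense −
mesh 2 [92T→54T]: running ratio 20/27, sense +
mesh 3 [54T→50T]: running ratio 4/5, sense −
mesh 4 [60T→94T]: running ratio 24/47, sense +
mesh 5 [59T→59T]: running ratio 24/47, sense −
mesh 6 [53T→78T]: running ratio 212/611, sense +
ω_out/ω_in = 212/611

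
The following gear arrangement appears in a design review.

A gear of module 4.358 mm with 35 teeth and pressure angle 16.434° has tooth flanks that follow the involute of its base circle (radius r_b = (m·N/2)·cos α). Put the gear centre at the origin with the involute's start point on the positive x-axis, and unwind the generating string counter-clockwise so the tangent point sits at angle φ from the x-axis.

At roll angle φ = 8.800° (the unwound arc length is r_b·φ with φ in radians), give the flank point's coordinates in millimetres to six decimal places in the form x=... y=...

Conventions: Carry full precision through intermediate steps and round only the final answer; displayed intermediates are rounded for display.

single-mesh involute tooth geometry (35T wheel at module 4.358)
pitch radius r_p = m·N/2 = 4.358·35/2 = 76.265000
base radius r_b = r_p·cos α = 76.265000·cos 16.434° = 73.149290
roll angle φ = 8.800° = 0.15358897 rad
x = r_b·(cos φ + φ·sin φ) = 74.006988
y = r_b·(sin φ − φ·cos φ) = 0.088134

x=74.006988 y=0.088134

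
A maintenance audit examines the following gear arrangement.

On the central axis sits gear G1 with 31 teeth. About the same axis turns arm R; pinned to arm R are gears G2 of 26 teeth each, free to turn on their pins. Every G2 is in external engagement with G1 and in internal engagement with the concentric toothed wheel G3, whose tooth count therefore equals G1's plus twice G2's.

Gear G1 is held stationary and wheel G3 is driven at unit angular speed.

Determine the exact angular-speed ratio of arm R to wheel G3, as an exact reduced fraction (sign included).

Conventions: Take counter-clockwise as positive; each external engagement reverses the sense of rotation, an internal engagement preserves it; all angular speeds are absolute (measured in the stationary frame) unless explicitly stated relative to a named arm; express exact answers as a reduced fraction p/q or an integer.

83/114

recognized (axles ride arm R): planetary set, 31/26/83 teeth
ring teeth: 31 + 2·26 = 83
31(ω_sun−ω_arm) = −83(ω_ring−ω_arm),  ω_sun = 0, ω_ring = 1
31(0−ω_arm) = −83(1−ω_arm)  ⇒  114·ω_arm = 83  ⇒  ω_arm = 83/114
ω_out/ω_in = 83/114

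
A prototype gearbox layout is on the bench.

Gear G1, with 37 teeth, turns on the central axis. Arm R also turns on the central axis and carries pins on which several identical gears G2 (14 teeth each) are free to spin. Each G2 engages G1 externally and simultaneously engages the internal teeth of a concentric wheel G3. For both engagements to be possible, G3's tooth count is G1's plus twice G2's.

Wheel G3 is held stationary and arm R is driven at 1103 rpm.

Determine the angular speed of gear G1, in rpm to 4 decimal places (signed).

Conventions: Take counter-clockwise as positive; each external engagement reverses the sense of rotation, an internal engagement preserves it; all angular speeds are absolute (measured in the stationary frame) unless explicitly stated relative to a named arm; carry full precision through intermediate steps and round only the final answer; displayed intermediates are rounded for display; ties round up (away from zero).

+3040.7027 rpm

planetary set (37T centre, 14T on arm, 65T internal) — Willis relation
normalise by the input: solve with ω_arm = 1, then scale by 1103 rpm
ring teeth: 37 + 2·14 = 65
37(ω_sun−ω_arm) = −65(ω_ring−ω_arm),  ω_ring = 0, ω_arm = 1
ω_sun = 1 − (65/37)(0−1) = 102/37
scale: ω_sun = 102/37 × 1103 rpm = +3040.7027 rpm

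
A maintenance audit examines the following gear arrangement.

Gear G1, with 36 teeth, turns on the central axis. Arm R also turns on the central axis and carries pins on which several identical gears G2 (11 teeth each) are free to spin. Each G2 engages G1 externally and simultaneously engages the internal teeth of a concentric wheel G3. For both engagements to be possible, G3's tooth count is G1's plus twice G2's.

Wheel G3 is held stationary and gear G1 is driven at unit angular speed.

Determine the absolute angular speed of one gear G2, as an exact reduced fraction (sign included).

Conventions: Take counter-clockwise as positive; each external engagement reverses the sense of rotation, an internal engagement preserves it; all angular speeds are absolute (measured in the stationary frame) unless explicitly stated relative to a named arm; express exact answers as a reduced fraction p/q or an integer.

-18/11

recognized (axles ride arm R): planetary set, 36/11/58 teeth
ring teeth: 36 + 2·11 = 58
36(ω_sun−ω_arm) = −58(ω_ring−ω_arm),  ω_ring = 0, ω_sun = 1
36(1−ω_arm) = −58(0−ω_arm)  ⇒  94·ω_arm = 36  ⇒  ω_arm = 18/47
sun–planet mesh: 36·(1−18/47) = −11·(ω_p−ω_arm)  ⇒  ω_p−ω_arm = -1044/517
ω_p = 18/47 − 1044/517 = -18/11
exact speed ratio = -18/11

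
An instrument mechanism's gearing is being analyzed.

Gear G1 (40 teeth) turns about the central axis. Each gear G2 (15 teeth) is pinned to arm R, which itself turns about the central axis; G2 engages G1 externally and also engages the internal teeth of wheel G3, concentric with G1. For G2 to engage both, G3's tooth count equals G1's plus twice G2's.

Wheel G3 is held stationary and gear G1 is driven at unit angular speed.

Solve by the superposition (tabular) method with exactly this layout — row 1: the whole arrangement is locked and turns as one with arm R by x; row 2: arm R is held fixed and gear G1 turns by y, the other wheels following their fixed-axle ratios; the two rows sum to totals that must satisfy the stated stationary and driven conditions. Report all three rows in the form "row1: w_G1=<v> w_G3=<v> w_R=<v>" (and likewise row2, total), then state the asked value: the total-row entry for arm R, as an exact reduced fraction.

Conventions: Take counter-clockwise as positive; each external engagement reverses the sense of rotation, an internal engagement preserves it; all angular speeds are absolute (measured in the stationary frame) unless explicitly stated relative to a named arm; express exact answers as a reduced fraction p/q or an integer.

row1: w_G1=4/11 w_G3=4/11 w_R=4/11
row2: w_G1=7/11 w_G3=-4/11 w_R=0
total: w_G1=1 w_G3=0 w_R=4/11
asked value: 4/11

class = planetary set [G3 = 40+2·15 = 70; Willis about the carrier]
row 1: whole set turns with the arm by x
row 2 (arm held, sun turns y): ω_ring = −(40/70)·y, ω_arm = 0
boundary: total ω_ring = x − (40/70)·y = 0 and total ω_sun = x + y = 1  ⇒  y = 7/11, x = 4/11
row 2 ring = −(40/70)·7/11 = -4/11
totals (row 1 + row 2): sun 4/11 + 7/11 = 1, ring 4/11 + (-4/11) = 0, arm 4/11 + 0 = 4/11
asked cell (total, arm) = 4/11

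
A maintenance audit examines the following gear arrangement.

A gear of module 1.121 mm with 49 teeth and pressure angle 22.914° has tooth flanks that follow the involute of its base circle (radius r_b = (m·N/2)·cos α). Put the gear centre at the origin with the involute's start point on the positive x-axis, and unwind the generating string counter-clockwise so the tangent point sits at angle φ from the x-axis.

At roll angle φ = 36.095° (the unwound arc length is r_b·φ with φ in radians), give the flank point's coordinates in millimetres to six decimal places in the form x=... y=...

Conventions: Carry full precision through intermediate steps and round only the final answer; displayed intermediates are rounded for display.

x=29.829971 y=2.025775

class = single-mesh tooth geometry [base-circle involute, m = 1.121, 49T]
pitch radius r_p = m·N/2 = 1.121·49/2 = 27.464500
base radius r_b = r_p·cos α = 27.464500·cos 22.914° = 25.297284
roll angle φ = 36.095° = 0.62997659 rad
x = r_b·(cos φ + φ·sin φ) = 29.829971
y = r_b·(sin φ − φ·cos φ) = 2.025775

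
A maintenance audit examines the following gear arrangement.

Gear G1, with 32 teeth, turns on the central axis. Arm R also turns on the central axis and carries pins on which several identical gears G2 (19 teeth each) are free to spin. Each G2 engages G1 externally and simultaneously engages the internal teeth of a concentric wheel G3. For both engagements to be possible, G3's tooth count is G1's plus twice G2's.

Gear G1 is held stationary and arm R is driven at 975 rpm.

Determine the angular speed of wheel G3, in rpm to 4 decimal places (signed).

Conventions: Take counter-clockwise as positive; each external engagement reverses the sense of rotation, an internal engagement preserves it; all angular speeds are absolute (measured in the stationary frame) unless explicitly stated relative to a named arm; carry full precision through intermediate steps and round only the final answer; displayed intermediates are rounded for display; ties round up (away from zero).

planetary set (32T centre, 19T on arm, 70T internal) — Willis relation
normalise by the input: solve with ω_arm = 1, then scale by 975 rpm
ring teeth: 32 + 2·19 = 70
32(ω_sun−ω_arm) = −70(ω_ring−ω_arm),  ω_sun = 0, ω_arm = 1
ω_ring = 1 − (32/70)(0−1) = 51/35
scale: ω_ring = 51/35 × 975 rpm = +1420.7143 rpm

+1420.7143 rpm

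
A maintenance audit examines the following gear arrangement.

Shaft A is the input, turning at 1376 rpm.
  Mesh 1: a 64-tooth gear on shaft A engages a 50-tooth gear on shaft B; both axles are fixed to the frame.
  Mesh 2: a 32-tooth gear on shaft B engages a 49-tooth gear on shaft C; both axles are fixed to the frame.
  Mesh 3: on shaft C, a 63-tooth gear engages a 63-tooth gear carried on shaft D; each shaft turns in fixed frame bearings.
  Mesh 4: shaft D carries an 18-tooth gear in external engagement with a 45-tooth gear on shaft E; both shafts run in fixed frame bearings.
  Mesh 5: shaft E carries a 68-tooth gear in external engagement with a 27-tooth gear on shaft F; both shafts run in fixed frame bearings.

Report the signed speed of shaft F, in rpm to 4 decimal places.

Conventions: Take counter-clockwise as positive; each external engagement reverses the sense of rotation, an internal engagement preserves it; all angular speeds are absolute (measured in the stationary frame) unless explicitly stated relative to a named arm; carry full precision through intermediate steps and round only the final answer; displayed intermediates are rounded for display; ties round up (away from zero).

topology: fixed-axis compound train — 5 meshes, A→F
mesh 1 [64T→50T]: ω = 1376.0000×64/50 = 1761.2800 rpm, sense flips to −
mesh 2 [32T→49T]: ω = 1761.2800×32/49 = 1150.2237 rpm, sense flips to +
mesh 3 [63T→63T]: ω = 1150.2237×63/63 = 1150.2237 rpm, sense flips to −
mesh 4 [18T→45T]: ω = 1150.2237×18/45 = 460.0895 rpm, sense flips to +
mesh 5 [68T→27T]: ω = 460.0895×68/27 = 1158.7438 rpm, sense flips to −
signed output speed = -1158.7438 rpm

-1158.7438 rpm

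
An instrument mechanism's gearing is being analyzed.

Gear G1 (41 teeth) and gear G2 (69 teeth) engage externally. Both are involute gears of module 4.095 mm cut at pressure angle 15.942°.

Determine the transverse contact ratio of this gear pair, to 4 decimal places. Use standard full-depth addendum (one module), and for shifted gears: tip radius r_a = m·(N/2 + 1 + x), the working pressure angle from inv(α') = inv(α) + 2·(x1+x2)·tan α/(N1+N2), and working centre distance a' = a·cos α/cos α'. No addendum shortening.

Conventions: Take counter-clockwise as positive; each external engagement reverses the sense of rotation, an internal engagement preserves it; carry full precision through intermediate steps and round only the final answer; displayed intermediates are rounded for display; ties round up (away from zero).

2.0258

recognized (one external pair, fixed centres): single-mesh tooth geometry, m = 4.095, N1 = 41, N2 = 69
base radii: r_b1 = 80.718898, r_b2 = 135.844000
tip radii: r_a1 = 88.042500, r_a2 = 145.372500
no profile shift: α' = α, a' = a
action lengths: √(r_a1²−r_b1²) = 35.155956, √(r_a2²−r_b2²) = 51.764578
base pitch p_b = π·m·cos α = 12.370044
CR = (35.155956 + 51.764578 − 225.225000·sin 15.94200°)/12.370044 = 2.025806
contact ratio ≈ 2.0258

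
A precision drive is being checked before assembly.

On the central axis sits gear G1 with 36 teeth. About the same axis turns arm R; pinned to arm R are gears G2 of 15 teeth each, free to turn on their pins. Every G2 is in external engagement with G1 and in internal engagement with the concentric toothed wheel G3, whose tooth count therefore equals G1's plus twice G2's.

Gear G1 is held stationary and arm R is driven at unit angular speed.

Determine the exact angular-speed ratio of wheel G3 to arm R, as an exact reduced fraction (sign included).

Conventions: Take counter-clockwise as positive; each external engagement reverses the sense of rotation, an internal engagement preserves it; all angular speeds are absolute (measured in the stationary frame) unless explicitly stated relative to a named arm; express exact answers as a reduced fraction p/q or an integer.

class = planetary set [G3 = 36+2·15 = 66; Willis about the carrier]
ring teeth: 36 + 2·15 = 66
36(ω_sun−ω_arm) = −66(ω_ring−ω_arm),  ω_sun = 0, ω_arm = 1
ω_ring = 1 − (36/66)(0−1) = 17/11
ω_out/ω_in = 17/11

17/11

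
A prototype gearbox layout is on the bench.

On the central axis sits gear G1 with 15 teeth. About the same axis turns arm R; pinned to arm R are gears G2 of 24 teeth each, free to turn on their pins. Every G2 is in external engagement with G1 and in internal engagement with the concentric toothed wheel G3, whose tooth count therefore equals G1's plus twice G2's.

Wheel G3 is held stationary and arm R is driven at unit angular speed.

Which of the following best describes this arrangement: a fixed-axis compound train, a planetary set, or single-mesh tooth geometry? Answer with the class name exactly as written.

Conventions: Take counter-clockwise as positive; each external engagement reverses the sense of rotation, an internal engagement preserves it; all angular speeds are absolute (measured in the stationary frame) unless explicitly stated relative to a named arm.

planetary set

topology: planetary set — G1 15T / G2 24T / G3 63T, arm = carrier (Willis)
classification: planetary set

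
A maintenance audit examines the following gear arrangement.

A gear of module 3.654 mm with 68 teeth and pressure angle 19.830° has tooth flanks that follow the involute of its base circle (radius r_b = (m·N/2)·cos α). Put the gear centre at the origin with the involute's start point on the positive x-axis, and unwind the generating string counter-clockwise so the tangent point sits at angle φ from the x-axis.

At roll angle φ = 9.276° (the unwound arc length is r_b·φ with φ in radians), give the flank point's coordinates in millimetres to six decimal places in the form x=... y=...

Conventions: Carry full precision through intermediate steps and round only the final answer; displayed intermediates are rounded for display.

x=118.390794 y=0.164875

topology: single-mesh involute geometry — m = 3.654, N = 68
pitch radius r_p = m·N/2 = 3.654·68/2 = 124.236000
base radius r_b = r_p·cos α = 124.236000·cos 19.830° = 116.869212
roll angle φ = 9.276° = 0.16189674 rad
x = r_b·(cos φ + φ·sin φ) = 118.390794
y = r_b·(sin φ − φ·cos φ) = 0.164875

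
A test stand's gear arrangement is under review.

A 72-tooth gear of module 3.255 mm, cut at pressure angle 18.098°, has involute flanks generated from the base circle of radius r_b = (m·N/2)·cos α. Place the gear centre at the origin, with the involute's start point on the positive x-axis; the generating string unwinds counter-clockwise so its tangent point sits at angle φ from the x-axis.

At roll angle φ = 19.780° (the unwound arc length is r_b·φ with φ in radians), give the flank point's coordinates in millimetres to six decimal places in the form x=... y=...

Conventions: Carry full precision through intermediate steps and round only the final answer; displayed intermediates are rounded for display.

recognized (one wheel, involute flank): single-mesh tooth geometry, m = 3.255, N = 72
pitch radius r_p = m·N/2 = 3.255·72/2 = 117.180000
base radius r_b = r_p·cos α = 117.180000·cos 18.098° = 111.382704
roll angle φ = 19.780° = 0.34522613 rad
x = r_b·(cos φ + φ·sin φ) = 117.823603
y = r_b·(sin φ − φ·cos φ) = 1.509464

x=117.823603 y=1.509464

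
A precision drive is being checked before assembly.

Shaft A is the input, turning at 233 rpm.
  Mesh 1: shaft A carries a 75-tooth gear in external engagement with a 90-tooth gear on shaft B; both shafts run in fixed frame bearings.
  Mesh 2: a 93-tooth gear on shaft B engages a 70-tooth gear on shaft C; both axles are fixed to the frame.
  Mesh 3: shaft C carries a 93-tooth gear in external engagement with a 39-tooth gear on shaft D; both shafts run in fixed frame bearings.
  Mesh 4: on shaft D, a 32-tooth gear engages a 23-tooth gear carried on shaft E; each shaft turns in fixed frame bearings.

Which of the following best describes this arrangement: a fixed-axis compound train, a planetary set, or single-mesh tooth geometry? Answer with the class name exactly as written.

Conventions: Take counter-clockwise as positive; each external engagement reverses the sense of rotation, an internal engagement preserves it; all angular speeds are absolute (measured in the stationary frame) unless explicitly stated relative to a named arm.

4-mesh fixed-axis compound train (all bearings frame-fixed)
classification: fixed-axis compound train

fixed-axis compound train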